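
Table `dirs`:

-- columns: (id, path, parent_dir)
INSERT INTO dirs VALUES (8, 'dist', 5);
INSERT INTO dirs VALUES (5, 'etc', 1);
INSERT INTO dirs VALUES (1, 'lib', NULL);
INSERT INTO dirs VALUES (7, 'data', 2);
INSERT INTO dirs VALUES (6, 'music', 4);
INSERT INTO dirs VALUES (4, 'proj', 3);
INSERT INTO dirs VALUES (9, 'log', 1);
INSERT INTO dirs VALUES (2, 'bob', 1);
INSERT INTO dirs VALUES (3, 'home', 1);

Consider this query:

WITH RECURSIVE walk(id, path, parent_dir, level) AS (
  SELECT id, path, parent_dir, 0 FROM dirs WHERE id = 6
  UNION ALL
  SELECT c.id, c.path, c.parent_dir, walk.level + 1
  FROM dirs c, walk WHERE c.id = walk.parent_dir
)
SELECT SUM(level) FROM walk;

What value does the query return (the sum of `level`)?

6

Base: id=6 (music), parent_dir=4, level 0.
Iteration 1: join on id=4 -> proj (id 4, parent_dir=3, level 1).
Iteration 2: join on id=3 -> home (id 3, parent_dir=1, level 2).
Iteration 3: join on id=1 -> lib (id 1, parent_dir=NULL, level 3).
Iteration 4: parent_dir is NULL; no match; recursion stops.
SUM(level) = 0 + 1 + 2 + 3 = 6.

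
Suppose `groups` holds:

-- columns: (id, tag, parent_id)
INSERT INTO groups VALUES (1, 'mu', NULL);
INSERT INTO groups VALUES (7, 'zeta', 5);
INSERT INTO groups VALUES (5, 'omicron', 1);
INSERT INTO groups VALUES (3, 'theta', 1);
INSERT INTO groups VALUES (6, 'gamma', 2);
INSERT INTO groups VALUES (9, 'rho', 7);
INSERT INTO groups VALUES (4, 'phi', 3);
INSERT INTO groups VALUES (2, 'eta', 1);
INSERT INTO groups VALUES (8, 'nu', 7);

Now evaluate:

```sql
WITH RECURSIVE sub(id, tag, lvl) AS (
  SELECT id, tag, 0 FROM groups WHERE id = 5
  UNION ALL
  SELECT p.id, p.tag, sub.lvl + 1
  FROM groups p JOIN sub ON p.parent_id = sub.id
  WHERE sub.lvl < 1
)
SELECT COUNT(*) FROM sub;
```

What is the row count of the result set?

Base: id=5 (omicron) at lvl 0.
Iteration 1: rows with parent_id in {5} -> zeta (id 7, lvl 1).
Iteration 2: lvl < 1 fails for all current rows; recursion stops.
Total rows emitted: 2.

2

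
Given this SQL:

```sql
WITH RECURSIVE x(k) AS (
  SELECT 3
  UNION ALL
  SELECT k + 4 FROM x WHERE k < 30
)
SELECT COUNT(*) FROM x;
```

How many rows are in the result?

8

Base: k=3.
Iteration 1: 3 < 30 holds -> k = 3 + 4 = 7.
Iteration 2: 7 < 30 holds -> k = 7 + 4 = 11.
Iteration 3: 11 < 30 holds -> k = 11 + 4 = 15.
Iteration 4: 15 < 30 holds -> k = 15 + 4 = 19.
Iteration 5: 19 < 30 holds -> k = 19 + 4 = 23.
Iteration 6: 23 < 30 holds -> k = 23 + 4 = 27.
Iteration 7: 27 < 30 holds -> k = 27 + 4 = 31.
Iteration 8: 31 < 30 fails; recursion stops.
Total rows emitted: 8.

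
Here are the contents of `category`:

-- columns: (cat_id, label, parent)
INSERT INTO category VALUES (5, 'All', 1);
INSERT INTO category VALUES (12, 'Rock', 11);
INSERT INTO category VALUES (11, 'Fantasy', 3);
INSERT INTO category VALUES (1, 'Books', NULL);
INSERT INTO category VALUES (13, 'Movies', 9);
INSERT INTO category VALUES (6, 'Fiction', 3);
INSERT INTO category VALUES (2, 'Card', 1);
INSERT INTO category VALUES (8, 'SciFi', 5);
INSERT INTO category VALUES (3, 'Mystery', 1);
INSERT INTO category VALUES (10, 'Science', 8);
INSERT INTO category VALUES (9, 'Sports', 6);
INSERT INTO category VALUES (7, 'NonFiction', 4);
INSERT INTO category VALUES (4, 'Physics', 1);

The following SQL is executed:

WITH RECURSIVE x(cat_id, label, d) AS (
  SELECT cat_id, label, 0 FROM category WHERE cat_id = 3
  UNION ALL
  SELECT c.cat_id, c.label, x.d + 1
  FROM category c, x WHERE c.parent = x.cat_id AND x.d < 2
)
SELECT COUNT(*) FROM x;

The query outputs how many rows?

5

Base: cat_id=3 (Mystery) at d 0.
Iteration 1: rows with parent in {3} -> Fiction (id 6, d 1), Fantasy (id 11, d 1).
Iteration 2: rows with parent in {6,11} -> Sports (id 9, d 2), Rock (id 12, d 2).
Iteration 3: d < 2 fails for all current rows; recursion stops.
Total rows emitted: 5.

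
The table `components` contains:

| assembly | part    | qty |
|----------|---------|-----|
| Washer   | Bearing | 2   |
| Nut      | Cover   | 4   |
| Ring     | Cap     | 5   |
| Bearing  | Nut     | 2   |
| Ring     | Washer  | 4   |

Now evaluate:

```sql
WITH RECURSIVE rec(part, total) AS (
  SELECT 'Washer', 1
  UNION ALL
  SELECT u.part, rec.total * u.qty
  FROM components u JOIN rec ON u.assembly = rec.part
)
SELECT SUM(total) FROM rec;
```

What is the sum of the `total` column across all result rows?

23

Base: (Washer, total=1).
Iteration 1: components of {Washer} -> Bearing = 1*2 = 2.
Iteration 2: components of {Bearing} -> Nut = 2*2 = 4.
Iteration 3: components of {Nut} -> Cover = 4*4 = 16.
Iteration 4: no further components; recursion stops.
SUM(total) = 1 + 2 + 4 + 16 = 23.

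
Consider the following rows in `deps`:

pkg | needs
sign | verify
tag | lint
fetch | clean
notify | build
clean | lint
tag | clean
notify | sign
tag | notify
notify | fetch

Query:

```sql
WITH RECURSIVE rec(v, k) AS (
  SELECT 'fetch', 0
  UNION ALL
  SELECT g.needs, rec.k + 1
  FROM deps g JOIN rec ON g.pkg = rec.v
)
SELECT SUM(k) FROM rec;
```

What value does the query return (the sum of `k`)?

3

Base: (fetch, k=0).
Iteration 1: edges from {fetch} -> (clean, k=1).
Iteration 2: edges from {clean} -> (lint, k=2).
Iteration 3: no outgoing edges from {lint}; recursion stops.
SUM(k) = 0 + 1 + 2 = 3.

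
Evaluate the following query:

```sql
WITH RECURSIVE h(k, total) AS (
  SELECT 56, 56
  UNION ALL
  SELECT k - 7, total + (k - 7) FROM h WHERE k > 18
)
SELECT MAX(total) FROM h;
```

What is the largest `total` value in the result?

245

Base: k=56, total=56.
Iteration 1: 56 > 18 holds -> k = 56 - 7 = 49, total = 56 + 49 = 105.
Iteration 2: 49 > 18 holds -> k = 49 - 7 = 42, total = 105 + 42 = 147.
Iteration 3: 42 > 18 holds -> k = 42 - 7 = 35, total = 147 + 35 = 182.
Iteration 4: 35 > 18 holds -> k = 35 - 7 = 28, total = 182 + 28 = 210.
Iteration 5: 28 > 18 holds -> k = 28 - 7 = 21, total = 210 + 21 = 231.
Iteration 6: 21 > 18 holds -> k = 21 - 7 = 14, total = 231 + 14 = 245.
Iteration 7: 14 > 18 fails; recursion stops.
total values: 56, 105, 147, 182, 210, 231, 245; the maximum is 245.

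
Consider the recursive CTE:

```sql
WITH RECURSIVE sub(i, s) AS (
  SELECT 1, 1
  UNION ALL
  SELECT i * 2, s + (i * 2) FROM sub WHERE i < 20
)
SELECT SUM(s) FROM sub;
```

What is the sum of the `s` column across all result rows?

120

Base: i=1, s=1.
Iteration 1: 1 < 20 holds -> i = 1 * 2 = 2, s = 1 + 2 = 3.
Iteration 2: 2 < 20 holds -> i = 2 * 2 = 4, s = 3 + 4 = 7.
Iteration 3: 4 < 20 holds -> i = 4 * 2 = 8, s = 7 + 8 = 15.
Iteration 4: 8 < 20 holds -> i = 8 * 2 = 16, s = 15 + 16 = 31.
Iteration 5: 16 < 20 holds -> i = 16 * 2 = 32, s = 31 + 32 = 63.
Iteration 6: 32 < 20 fails; recursion stops.
SUM(s) = 1 + 3 + 7 + 15 + 31 + 63 = 120.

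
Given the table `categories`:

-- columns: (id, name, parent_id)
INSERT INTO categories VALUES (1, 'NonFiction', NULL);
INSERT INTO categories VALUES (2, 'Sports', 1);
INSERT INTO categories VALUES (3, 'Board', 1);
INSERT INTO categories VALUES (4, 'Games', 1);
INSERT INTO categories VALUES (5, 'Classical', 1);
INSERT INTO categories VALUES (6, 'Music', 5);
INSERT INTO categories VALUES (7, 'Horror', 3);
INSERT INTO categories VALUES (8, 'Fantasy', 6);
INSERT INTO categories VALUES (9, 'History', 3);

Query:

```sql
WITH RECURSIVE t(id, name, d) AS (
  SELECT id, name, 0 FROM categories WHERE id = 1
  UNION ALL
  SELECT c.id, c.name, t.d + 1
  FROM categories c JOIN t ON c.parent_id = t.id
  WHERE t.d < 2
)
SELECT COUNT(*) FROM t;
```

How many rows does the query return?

Base: id=1 (NonFiction) at d 0.
Iteration 1: rows with parent_id in {1} -> Sports (id 2, d 1), Board (id 3, d 1), Games (id 4, d 1), Classical (id 5, d 1).
Iteration 2: rows with parent_id in {2,3,4,5} -> Music (id 6, d 2), Horror (id 7, d 2), History (id 9, d 2).
Iteration 3: d < 2 fails for all current rows; recursion stops.
Total rows emitted: 8.

8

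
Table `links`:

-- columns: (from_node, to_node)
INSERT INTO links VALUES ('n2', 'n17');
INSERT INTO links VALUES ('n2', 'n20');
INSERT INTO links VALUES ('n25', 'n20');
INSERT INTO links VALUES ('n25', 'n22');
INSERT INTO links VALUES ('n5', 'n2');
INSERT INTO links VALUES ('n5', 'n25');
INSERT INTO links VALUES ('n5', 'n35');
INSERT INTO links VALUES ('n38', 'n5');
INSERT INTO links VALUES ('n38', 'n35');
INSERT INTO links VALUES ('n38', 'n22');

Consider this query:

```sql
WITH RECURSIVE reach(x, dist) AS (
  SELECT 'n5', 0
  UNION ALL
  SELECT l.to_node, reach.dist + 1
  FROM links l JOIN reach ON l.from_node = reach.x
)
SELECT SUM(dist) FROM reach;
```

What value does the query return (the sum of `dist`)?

Base: (n5, dist=0).
Iteration 1: edges from {n5} -> (n2, dist=1), (n25, dist=1), (n35, dist=1).
Iteration 2: edges from {n2,n25,n35} -> (n17, dist=2), (n20, dist=2) x2, (n22, dist=2). [UNION ALL keeps all 4 new rows, including repeats]
Iteration 3: no outgoing edges from {n17,n20,n22}; recursion stops.
SUM(dist) = 0 + 1 + 1 + 1 + 2 + 2 + 2 + 2 = 11.

11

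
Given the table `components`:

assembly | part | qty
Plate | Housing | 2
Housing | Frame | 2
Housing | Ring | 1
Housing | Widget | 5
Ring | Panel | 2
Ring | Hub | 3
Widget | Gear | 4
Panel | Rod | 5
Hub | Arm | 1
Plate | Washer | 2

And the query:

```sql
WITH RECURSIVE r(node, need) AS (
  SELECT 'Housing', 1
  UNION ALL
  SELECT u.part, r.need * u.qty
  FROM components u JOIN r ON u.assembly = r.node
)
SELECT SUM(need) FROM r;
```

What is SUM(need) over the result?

Base: (Housing, need=1).
Iteration 1: components of {Housing} -> Frame = 1*2 = 2, Ring = 1*1 = 1, Widget = 1*5 = 5.
Iteration 2: components of {Frame,Ring,Widget} -> Gear = 5*4 = 20, Hub = 1*3 = 3, Panel = 1*2 = 2.
Iteration 3: components of {Gear,Hub,Panel} -> Arm = 3*1 = 3, Rod = 2*5 = 10.
Iteration 4: no further components; recursion stops.
SUM(need) = 1 + 2 + 1 + 5 + 2 + 3 + 20 + 10 + 3 = 47.

47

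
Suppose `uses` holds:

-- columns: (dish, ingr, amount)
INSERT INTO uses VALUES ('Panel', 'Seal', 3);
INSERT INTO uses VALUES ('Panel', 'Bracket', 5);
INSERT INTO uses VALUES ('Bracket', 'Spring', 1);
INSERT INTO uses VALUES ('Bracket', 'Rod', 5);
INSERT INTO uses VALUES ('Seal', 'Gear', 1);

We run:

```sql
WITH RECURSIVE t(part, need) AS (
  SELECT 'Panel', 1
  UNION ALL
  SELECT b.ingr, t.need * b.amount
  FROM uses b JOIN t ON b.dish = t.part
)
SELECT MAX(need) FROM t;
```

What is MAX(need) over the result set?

Base: (Panel, need=1).
Iteration 1: components of {Panel} -> Bracket = 1*5 = 5, Seal = 1*3 = 3.
Iteration 2: components of {Bracket,Seal} -> Gear = 3*1 = 3, Rod = 5*5 = 25, Spring = 5*1 = 5.
Iteration 3: no further components; recursion stops.
need values: 1, 3, 5, 3, 5, 25; the maximum is 25.

25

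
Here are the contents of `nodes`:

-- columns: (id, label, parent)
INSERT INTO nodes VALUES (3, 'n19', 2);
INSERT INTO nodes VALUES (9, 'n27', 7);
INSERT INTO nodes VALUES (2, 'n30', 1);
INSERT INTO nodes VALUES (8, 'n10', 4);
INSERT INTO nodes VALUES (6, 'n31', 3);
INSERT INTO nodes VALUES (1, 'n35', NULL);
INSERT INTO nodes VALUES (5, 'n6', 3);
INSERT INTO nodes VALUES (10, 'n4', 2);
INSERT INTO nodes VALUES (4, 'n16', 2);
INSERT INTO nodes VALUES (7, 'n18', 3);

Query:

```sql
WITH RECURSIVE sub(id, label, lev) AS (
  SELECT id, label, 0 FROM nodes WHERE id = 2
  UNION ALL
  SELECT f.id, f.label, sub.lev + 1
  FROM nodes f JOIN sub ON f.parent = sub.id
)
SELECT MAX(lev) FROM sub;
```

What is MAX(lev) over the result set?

3

Base: id=2 (n30) at lev 0.
Iteration 1: rows with parent in {2} -> n19 (id 3, lev 1), n16 (id 4, lev 1), n4 (id 10, lev 1).
Iteration 2: rows with parent in {3,4,10} -> n6 (id 5, lev 2), n31 (id 6, lev 2), n18 (id 7, lev 2), n10 (id 8, lev 2).
Iteration 3: rows with parent in {5,6,7,8} -> n27 (id 9, lev 3).
Iteration 4: no rows with parent in {9}; recursion stops.
lev values: 0, 1, 1, 1, 2, 2, 2, 2, 3; the maximum is 3.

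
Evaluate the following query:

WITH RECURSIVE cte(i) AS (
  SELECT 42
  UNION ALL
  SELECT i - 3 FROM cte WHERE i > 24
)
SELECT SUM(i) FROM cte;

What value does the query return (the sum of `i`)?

231

Base: i=42.
Iteration 1: 42 > 24 holds -> i = 42 - 3 = 39.
Iteration 2: 39 > 24 holds -> i = 39 - 3 = 36.
Iteration 3: 36 > 24 holds -> i = 36 - 3 = 33.
Iteration 4: 33 > 24 holds -> i = 33 - 3 = 30.
Iteration 5: 30 > 24 holds -> i = 30 - 3 = 27.
Iteration 6: 27 > 24 holds -> i = 27 - 3 = 24.
Iteration 7: 24 > 24 fails; recursion stops.
SUM(i) = 42 + 39 + 36 + 33 + 30 + 27 + 24 = 231.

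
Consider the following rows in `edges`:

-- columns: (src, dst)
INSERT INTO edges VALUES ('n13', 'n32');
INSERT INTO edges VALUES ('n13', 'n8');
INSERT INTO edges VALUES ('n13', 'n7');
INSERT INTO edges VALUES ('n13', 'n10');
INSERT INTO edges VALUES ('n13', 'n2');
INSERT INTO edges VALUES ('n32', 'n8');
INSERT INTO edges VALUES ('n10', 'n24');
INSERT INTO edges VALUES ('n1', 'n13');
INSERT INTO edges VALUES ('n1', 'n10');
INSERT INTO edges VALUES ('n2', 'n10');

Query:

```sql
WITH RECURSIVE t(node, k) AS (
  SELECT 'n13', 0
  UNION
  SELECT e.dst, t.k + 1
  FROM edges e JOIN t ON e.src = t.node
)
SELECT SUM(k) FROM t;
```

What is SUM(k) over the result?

Base: (n13, k=0).
Iteration 1: edges from {n13} -> (n10, k=1), (n2, k=1), (n32, k=1), (n7, k=1), (n8, k=1).
Iteration 2: edges from {n10,n2,n32,n7,n8} -> (n10, k=2), (n24, k=2), (n8, k=2).
Iteration 3: edges from {n10,n24,n8} -> (n24, k=3).
Iteration 4: no outgoing edges from {n24}; recursion stops.
SUM(k) = 0 + 1 + 1 + 1 + 1 + 1 + 2 + 2 + 2 + 3 = 14.

14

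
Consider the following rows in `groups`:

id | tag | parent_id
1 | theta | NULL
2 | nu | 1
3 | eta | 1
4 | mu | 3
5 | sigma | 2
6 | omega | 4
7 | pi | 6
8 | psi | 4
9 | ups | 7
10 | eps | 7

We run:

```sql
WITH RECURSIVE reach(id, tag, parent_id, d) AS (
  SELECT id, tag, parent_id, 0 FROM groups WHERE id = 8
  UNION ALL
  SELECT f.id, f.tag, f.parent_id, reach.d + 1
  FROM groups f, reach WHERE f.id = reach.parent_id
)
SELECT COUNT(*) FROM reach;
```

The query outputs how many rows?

4

Base: id=8 (psi), parent_id=4, d 0.
Iteration 1: join on id=4 -> mu (id 4, parent_id=3, d 1).
Iteration 2: join on id=3 -> eta (id 3, parent_id=1, d 2).
Iteration 3: join on id=1 -> theta (id 1, parent_id=NULL, d 3).
Iteration 4: parent_id is NULL; no match; recursion stops.
Total rows emitted: 4.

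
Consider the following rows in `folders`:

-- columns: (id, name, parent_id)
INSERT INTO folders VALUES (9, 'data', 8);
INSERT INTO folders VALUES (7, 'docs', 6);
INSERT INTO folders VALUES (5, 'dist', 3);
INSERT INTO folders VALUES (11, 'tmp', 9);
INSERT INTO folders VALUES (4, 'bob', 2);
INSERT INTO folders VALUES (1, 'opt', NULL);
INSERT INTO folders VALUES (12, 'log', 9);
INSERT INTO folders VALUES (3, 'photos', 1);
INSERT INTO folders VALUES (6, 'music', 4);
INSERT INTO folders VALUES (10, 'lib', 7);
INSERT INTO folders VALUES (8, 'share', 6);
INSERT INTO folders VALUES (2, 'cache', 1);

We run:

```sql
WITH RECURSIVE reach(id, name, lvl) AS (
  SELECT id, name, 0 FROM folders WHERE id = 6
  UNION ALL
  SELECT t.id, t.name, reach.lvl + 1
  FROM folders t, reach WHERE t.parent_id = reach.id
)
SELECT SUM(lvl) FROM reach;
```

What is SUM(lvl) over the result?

12

Base: id=6 (music) at lvl 0.
Iteration 1: rows with parent_id in {6} -> docs (id 7, lvl 1), share (id 8, lvl 1).
Iteration 2: rows with parent_id in {7,8} -> data (id 9, lvl 2), lib (id 10, lvl 2).
Iteration 3: rows with parent_id in {9,10} -> tmp (id 11, lvl 3), log (id 12, lvl 3).
Iteration 4: no rows with parent_id in {11,12}; recursion stops.
SUM(lvl) = 0 + 1 + 1 + 2 + 2 + 3 + 3 = 12.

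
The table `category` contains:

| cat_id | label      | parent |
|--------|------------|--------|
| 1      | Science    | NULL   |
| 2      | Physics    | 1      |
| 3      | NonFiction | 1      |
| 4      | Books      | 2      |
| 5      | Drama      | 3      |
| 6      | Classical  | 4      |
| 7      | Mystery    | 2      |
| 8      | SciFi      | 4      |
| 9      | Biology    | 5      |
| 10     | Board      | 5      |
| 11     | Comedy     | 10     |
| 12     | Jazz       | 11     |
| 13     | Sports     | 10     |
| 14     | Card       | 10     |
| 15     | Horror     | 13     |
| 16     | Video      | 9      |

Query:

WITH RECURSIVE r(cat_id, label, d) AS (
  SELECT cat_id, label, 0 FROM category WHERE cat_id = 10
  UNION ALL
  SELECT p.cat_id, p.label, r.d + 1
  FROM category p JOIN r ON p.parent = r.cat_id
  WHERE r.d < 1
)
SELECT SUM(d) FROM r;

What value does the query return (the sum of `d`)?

Base: cat_id=10 (Board) at d 0.
Iteration 1: rows with parent in {10} -> Comedy (id 11, d 1), Sports (id 13, d 1), Card (id 14, d 1).
Iteration 2: d < 1 fails for all current rows; recursion stops.
SUM(d) = 0 + 1 + 1 + 1 = 3.

3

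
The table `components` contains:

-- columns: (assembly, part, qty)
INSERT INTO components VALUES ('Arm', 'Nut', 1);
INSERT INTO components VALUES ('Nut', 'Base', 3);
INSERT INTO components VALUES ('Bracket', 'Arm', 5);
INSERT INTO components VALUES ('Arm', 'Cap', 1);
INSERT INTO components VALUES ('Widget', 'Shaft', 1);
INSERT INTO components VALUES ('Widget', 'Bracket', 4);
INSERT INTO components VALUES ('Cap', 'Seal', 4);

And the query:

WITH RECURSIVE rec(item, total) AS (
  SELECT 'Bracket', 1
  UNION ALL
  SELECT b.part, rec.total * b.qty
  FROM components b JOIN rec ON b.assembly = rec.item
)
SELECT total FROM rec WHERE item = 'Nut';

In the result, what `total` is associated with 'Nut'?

5

Base: (Bracket, total=1).
Iteration 1: components of {Bracket} -> Arm = 1*5 = 5.
Iteration 2: components of {Arm} -> Cap = 5*1 = 5, Nut = 5*1 = 5.
Iteration 3: components of {Cap,Nut} -> Base = 5*3 = 15, Seal = 5*4 = 20.
Iteration 4: no further components; recursion stops.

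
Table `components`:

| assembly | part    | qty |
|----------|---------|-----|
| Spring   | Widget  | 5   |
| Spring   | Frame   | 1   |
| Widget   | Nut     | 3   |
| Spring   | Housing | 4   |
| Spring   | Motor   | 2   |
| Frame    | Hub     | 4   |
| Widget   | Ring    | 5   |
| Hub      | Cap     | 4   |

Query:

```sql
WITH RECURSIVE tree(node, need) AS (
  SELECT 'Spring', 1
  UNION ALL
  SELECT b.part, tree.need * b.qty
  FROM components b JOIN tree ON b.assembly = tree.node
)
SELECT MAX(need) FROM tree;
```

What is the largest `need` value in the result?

25

Base: (Spring, need=1).
Iteration 1: components of {Spring} -> Frame = 1*1 = 1, Housing = 1*4 = 4, Motor = 1*2 = 2, Widget = 1*5 = 5.
Iteration 2: components of {Frame,Housing,Motor,Widget} -> Hub = 1*4 = 4, Nut = 5*3 = 15, Ring = 5*5 = 25.
Iteration 3: components of {Hub,Nut,Ring} -> Cap = 4*4 = 16.
Iteration 4: no further components; recursion stops.
need values: 1, 5, 1, 4, 2, 15, 25, 4, 16; the maximum is 25.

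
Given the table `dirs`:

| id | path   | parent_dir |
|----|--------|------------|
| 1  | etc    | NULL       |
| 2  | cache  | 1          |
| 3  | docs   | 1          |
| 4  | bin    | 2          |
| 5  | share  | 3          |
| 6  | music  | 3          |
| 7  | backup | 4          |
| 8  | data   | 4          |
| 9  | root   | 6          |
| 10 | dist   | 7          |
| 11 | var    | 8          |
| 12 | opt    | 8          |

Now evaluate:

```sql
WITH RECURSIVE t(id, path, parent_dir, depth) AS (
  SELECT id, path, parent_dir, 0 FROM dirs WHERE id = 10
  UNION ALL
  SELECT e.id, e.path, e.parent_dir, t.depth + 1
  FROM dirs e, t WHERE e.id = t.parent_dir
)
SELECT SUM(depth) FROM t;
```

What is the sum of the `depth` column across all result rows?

Base: id=10 (dist), parent_dir=7, depth 0.
Iteration 1: join on id=7 -> backup (id 7, parent_dir=4, depth 1).
Iteration 2: join on id=4 -> bin (id 4, parent_dir=2, depth 2).
Iteration 3: join on id=2 -> cache (id 2, parent_dir=1, depth 3).
Iteration 4: join on id=1 -> etc (id 1, parent_dir=NULL, depth 4).
Iteration 5: parent_dir is NULL; no match; recursion stops.
SUM(depth) = 0 + 1 + 2 + 3 + 4 = 10.

10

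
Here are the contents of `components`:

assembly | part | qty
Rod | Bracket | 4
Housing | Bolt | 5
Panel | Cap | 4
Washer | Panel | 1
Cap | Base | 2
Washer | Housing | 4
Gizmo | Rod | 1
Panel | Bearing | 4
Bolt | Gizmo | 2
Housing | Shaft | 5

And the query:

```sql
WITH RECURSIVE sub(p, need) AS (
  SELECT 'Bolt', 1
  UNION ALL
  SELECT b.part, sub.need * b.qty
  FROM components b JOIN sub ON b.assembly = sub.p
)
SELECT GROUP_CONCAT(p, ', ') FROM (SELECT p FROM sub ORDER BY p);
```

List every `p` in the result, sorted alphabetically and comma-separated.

Bolt, Bracket, Gizmo, Rod

Base: (Bolt, need=1).
Iteration 1: components of {Bolt} -> Gizmo = 1*2 = 2.
Iteration 2: components of {Gizmo} -> Rod = 2*1 = 2.
Iteration 3: components of {Rod} -> Bracket = 2*4 = 8.
Iteration 4: no further components; recursion stops.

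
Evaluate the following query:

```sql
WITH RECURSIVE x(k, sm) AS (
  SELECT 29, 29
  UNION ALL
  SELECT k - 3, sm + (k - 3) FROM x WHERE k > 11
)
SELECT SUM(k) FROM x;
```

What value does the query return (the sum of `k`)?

140

Base: k=29, sm=29.
Iteration 1: 29 > 11 holds -> k = 29 - 3 = 26, sm = 29 + 26 = 55.
Iteration 2: 26 > 11 holds -> k = 26 - 3 = 23, sm = 55 + 23 = 78.
Iteration 3: 23 > 11 holds -> k = 23 - 3 = 20, sm = 78 + 20 = 98.
Iteration 4: 20 > 11 holds -> k = 20 - 3 = 17, sm = 98 + 17 = 115.
Iteration 5: 17 > 11 holds -> k = 17 - 3 = 14, sm = 115 + 14 = 129.
Iteration 6: 14 > 11 holds -> k = 14 - 3 = 11, sm = 129 + 11 = 140.
Iteration 7: 11 > 11 fails; recursion stops.
SUM(k) = 29 + 26 + 23 + 20 + 17 + 14 + 11 = 140.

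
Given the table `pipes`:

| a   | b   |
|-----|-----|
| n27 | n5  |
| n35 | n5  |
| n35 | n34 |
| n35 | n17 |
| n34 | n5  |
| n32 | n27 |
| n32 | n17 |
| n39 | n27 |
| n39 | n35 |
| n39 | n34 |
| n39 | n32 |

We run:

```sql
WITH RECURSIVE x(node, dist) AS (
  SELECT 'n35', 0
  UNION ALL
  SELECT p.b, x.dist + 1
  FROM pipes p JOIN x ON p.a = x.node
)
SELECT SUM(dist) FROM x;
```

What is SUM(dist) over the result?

Base: (n35, dist=0).
Iteration 1: edges from {n35} -> (n17, dist=1), (n34, dist=1), (n5, dist=1).
Iteration 2: edges from {n17,n34,n5} -> (n5, dist=2).
Iteration 3: no outgoing edges from {n5}; recursion stops.
SUM(dist) = 0 + 1 + 1 + 1 + 2 = 5.

5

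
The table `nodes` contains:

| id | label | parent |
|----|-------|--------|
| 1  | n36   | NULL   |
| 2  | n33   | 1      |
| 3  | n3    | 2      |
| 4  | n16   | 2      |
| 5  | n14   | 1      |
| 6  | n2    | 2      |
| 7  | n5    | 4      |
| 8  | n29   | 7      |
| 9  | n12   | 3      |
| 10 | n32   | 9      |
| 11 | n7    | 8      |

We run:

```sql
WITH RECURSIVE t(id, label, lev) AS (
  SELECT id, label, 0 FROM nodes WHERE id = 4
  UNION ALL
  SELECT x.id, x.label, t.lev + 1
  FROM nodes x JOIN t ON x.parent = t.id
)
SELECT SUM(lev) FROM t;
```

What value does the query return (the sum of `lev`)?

6

Base: id=4 (n16) at lev 0.
Iteration 1: rows with parent in {4} -> n5 (id 7, lev 1).
Iteration 2: rows with parent in {7} -> n29 (id 8, lev 2).
Iteration 3: rows with parent in {8} -> n7 (id 11, lev 3).
Iteration 4: no rows with parent in {11}; recursion stops.
SUM(lev) = 0 + 1 + 2 + 3 = 6.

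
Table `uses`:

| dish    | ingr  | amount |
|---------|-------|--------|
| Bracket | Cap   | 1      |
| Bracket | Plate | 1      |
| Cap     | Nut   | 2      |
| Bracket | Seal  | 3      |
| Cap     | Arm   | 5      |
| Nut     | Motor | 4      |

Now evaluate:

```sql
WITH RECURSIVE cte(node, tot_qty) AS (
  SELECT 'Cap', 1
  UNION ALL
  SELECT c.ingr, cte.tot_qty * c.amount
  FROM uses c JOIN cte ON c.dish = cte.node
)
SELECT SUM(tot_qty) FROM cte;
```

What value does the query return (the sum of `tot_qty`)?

Base: (Cap, tot_qty=1).
Iteration 1: components of {Cap} -> Arm = 1*5 = 5, Nut = 1*2 = 2.
Iteration 2: components of {Arm,Nut} -> Motor = 2*4 = 8.
Iteration 3: no further components; recursion stops.
SUM(tot_qty) = 1 + 2 + 5 + 8 = 16.

16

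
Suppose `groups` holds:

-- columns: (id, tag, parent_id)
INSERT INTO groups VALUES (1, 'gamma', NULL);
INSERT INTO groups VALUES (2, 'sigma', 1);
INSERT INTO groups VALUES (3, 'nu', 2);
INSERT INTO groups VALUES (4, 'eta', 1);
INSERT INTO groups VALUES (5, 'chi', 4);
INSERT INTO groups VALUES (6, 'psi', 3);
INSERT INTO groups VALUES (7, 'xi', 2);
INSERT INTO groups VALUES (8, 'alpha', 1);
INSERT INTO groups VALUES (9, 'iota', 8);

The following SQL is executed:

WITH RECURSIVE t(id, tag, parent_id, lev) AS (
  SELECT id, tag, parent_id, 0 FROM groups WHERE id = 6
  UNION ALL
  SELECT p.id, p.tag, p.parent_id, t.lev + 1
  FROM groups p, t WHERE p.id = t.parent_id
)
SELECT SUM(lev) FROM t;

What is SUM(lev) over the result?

6

Base: id=6 (psi), parent_id=3, lev 0.
Iteration 1: join on id=3 -> nu (id 3, parent_id=2, lev 1).
Iteration 2: join on id=2 -> sigma (id 2, parent_id=1, lev 2).
Iteration 3: join on id=1 -> gamma (id 1, parent_id=NULL, lev 3).
Iteration 4: parent_id is NULL; no match; recursion stops.
SUM(lev) = 0 + 1 + 2 + 3 = 6.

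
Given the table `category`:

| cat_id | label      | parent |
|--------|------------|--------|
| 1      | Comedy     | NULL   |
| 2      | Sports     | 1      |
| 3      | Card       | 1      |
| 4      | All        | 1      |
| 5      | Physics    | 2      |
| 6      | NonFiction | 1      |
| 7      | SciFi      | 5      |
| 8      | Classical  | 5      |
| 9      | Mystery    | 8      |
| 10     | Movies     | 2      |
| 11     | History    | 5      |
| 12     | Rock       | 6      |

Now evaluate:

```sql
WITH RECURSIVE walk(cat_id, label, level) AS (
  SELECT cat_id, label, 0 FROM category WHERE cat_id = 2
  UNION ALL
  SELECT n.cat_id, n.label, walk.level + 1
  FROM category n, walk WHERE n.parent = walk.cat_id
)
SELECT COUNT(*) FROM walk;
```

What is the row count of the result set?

7

Base: cat_id=2 (Sports) at level 0.
Iteration 1: rows with parent in {2} -> Physics (id 5, level 1), Movies (id 10, level 1).
Iteration 2: rows with parent in {5,10} -> SciFi (id 7, level 2), Classical (id 8, level 2), History (id 11, level 2).
Iteration 3: rows with parent in {7,8,11} -> Mystery (id 9, level 3).
Iteration 4: no rows with parent in {9}; recursion stops.
Total rows emitted: 7.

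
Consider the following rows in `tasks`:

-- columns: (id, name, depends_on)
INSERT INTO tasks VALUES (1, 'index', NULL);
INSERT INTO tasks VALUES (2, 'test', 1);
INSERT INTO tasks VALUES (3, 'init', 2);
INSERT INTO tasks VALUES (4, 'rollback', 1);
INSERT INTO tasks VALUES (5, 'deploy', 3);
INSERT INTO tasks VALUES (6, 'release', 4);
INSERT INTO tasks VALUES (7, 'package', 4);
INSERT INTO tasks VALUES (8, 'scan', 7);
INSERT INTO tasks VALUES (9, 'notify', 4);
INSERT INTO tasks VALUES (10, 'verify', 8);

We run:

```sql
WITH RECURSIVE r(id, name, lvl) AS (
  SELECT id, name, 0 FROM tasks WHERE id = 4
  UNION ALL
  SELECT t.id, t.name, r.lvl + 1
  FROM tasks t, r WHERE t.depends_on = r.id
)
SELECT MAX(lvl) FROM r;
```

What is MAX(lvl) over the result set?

Base: id=4 (rollback) at lvl 0.
Iteration 1: rows with depends_on in {4} -> release (id 6, lvl 1), package (id 7, lvl 1), notify (id 9, lvl 1).
Iteration 2: rows with depends_on in {6,7,9} -> scan (id 8, lvl 2).
Iteration 3: rows with depends_on in {8} -> verify (id 10, lvl 3).
Iteration 4: no rows with depends_on in {10}; recursion stops.
lvl values: 0, 1, 1, 1, 2, 3; the maximum is 3.

3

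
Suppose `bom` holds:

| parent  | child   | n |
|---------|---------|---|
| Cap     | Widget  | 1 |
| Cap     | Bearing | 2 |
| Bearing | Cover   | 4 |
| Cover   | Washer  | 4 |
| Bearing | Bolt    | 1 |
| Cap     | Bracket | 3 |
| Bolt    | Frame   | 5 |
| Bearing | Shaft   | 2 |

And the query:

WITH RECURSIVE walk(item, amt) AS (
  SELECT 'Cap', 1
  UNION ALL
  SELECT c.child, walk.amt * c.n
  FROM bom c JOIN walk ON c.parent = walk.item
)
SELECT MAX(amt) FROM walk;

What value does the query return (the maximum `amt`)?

Base: (Cap, amt=1).
Iteration 1: components of {Cap} -> Bearing = 1*2 = 2, Bracket = 1*3 = 3, Widget = 1*1 = 1.
Iteration 2: components of {Bearing,Bracket,Widget} -> Bolt = 2*1 = 2, Cover = 2*4 = 8, Shaft = 2*2 = 4.
Iteration 3: components of {Bolt,Cover,Shaft} -> Frame = 2*5 = 10, Washer = 8*4 = 32.
Iteration 4: no further components; recursion stops.
amt values: 1, 3, 2, 1, 8, 2, 4, 32, 10; the maximum is 32.

32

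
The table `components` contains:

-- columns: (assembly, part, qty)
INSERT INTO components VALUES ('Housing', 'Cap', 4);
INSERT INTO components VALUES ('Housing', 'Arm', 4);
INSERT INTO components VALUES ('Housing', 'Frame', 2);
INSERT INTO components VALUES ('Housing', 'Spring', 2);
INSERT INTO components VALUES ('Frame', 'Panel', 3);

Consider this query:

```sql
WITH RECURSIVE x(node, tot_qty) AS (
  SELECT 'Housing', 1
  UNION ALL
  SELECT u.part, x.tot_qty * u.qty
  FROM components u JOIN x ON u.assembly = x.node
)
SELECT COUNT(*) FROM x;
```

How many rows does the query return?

Base: (Housing, tot_qty=1).
Iteration 1: components of {Housing} -> Arm = 1*4 = 4, Cap = 1*4 = 4, Frame = 1*2 = 2, Spring = 1*2 = 2.
Iteration 2: components of {Arm,Cap,Frame,Spring} -> Panel = 2*3 = 6.
Iteration 3: no further components; recursion stops.
Total rows emitted: 6.

6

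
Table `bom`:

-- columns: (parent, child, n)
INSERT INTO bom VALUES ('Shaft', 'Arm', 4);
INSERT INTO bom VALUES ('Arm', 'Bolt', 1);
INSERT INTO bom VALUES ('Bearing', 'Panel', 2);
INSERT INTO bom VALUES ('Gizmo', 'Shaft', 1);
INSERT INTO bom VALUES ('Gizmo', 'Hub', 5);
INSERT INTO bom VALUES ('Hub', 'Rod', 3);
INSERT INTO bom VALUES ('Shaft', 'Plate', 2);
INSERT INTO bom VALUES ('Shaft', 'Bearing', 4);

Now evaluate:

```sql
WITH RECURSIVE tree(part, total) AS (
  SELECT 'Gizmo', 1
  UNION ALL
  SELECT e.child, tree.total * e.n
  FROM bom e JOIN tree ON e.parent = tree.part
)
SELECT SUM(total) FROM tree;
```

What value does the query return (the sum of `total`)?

Base: (Gizmo, total=1).
Iteration 1: components of {Gizmo} -> Hub = 1*5 = 5, Shaft = 1*1 = 1.
Iteration 2: components of {Hub,Shaft} -> Arm = 1*4 = 4, Bearing = 1*4 = 4, Plate = 1*2 = 2, Rod = 5*3 = 15.
Iteration 3: components of {Arm,Bearing,Plate,Rod} -> Bolt = 4*1 = 4, Panel = 4*2 = 8.
Iteration 4: no further components; recursion stops.
SUM(total) = 1 + 5 + 1 + 15 + 4 + 4 + 2 + 8 + 4 = 44.

44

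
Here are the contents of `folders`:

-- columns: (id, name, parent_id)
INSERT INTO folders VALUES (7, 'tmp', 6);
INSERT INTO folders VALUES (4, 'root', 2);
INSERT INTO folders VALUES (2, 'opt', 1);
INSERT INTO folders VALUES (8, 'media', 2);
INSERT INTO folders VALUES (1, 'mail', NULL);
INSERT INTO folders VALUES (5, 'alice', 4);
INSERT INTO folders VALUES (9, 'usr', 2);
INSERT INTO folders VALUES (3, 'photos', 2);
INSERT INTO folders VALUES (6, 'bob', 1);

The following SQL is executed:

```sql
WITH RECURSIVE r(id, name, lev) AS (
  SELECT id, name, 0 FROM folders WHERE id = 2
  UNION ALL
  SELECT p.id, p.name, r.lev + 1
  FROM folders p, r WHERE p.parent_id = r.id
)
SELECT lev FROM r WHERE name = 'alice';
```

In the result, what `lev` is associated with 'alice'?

2

Base: id=2 (opt) at lev 0.
Iteration 1: rows with parent_id in {2} -> photos (id 3, lev 1), root (id 4, lev 1), media (id 8, lev 1), usr (id 9, lev 1).
Iteration 2: rows with parent_id in {3,4,8,9} -> alice (id 5, lev 2).
Iteration 3: no rows with parent_id in {5}; recursion stops.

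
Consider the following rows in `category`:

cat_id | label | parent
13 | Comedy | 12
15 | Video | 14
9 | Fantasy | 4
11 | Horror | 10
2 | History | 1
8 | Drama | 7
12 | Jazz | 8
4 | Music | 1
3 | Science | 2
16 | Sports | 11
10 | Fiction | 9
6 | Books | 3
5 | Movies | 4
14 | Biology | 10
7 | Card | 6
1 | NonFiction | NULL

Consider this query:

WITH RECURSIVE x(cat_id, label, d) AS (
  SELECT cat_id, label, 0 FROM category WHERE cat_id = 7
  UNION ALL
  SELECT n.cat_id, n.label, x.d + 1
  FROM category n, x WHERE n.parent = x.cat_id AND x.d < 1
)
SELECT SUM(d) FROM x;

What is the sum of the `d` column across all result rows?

1

Base: cat_id=7 (Card) at d 0.
Iteration 1: rows with parent in {7} -> Drama (id 8, d 1).
Iteration 2: d < 1 fails for all current rows; recursion stops.
SUM(d) = 0 + 1 = 1.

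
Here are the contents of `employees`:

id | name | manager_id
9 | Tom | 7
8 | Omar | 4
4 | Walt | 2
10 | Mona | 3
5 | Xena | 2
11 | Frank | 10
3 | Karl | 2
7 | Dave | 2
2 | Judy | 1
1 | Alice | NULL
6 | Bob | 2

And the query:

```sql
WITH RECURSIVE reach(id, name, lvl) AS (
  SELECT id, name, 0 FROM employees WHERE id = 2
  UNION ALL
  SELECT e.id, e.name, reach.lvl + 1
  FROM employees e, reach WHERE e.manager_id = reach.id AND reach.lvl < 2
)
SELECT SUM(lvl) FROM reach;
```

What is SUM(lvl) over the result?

Base: id=2 (Judy) at lvl 0.
Iteration 1: rows with manager_id in {2} -> Karl (id 3, lvl 1), Walt (id 4, lvl 1), Xena (id 5, lvl 1), Bob (id 6, lvl 1), Dave (id 7, lvl 1).
Iteration 2: rows with manager_id in {3,4,5,6,7} -> Omar (id 8, lvl 2), Tom (id 9, lvl 2), Mona (id 10, lvl 2).
Iteration 3: lvl < 2 fails for all current rows; recursion stops.
SUM(lvl) = 0 + 1 + 1 + 1 + 1 + 1 + 2 + 2 + 2 = 11.

11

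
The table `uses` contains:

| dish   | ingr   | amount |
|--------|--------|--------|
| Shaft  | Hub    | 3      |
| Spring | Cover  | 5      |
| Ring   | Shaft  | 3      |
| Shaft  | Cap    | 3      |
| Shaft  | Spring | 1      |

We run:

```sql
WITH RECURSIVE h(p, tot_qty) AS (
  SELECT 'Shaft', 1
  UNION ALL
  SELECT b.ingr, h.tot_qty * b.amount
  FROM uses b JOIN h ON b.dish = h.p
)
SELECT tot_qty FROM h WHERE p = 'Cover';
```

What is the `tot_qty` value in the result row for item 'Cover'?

5

Base: (Shaft, tot_qty=1).
Iteration 1: components of {Shaft} -> Cap = 1*3 = 3, Hub = 1*3 = 3, Spring = 1*1 = 1.
Iteration 2: components of {Cap,Hub,Spring} -> Cover = 1*5 = 5.
Iteration 3: no further components; recursion stops.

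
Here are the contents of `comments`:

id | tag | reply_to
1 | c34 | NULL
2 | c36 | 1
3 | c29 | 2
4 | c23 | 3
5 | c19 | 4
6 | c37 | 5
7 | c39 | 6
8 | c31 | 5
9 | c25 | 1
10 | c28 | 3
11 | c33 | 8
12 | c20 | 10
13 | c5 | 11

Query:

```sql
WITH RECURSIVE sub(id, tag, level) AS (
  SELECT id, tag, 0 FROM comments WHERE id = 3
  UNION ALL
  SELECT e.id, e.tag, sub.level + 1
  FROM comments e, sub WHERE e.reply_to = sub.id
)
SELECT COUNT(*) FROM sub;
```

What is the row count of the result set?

10

Base: id=3 (c29) at level 0.
Iteration 1: rows with reply_to in {3} -> c23 (id 4, level 1), c28 (id 10, level 1).
Iteration 2: rows with reply_to in {4,10} -> c19 (id 5, level 2), c20 (id 12, level 2).
Iteration 3: rows with reply_to in {5,12} -> c37 (id 6, level 3), c31 (id 8, level 3).
Iteration 4: rows with reply_to in {6,8} -> c39 (id 7, level 4), c33 (id 11, level 4).
Iteration 5: rows with reply_to in {7,11} -> c5 (id 13, level 5).
Iteration 6: no rows with reply_to in {13}; recursion stops.
Total rows emitted: 10.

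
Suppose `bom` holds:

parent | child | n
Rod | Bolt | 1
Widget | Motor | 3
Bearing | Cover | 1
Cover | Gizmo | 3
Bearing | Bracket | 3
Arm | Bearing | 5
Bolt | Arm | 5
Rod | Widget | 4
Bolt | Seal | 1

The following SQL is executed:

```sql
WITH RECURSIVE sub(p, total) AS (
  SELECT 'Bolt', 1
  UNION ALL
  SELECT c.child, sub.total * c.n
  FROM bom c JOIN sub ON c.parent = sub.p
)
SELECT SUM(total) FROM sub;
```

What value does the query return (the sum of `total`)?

207

Base: (Bolt, total=1).
Iteration 1: components of {Bolt} -> Arm = 1*5 = 5, Seal = 1*1 = 1.
Iteration 2: components of {Arm,Seal} -> Bearing = 5*5 = 25.
Iteration 3: components of {Bearing} -> Bracket = 25*3 = 75, Cover = 25*1 = 25.
Iteration 4: components of {Bracket,Cover} -> Gizmo = 25*3 = 75.
Iteration 5: no further components; recursion stops.
SUM(total) = 1 + 5 + 1 + 25 + 25 + 75 + 75 = 207.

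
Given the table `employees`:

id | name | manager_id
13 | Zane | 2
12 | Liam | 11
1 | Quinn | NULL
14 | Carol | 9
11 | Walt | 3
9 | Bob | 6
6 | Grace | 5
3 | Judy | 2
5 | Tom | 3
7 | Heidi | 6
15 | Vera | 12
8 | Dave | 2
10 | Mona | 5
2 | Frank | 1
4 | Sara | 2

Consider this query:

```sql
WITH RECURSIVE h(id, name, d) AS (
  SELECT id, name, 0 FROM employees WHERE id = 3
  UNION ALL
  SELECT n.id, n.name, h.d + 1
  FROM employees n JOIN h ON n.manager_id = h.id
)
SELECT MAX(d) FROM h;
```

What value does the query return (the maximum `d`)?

4

Base: id=3 (Judy) at d 0.
Iteration 1: rows with manager_id in {3} -> Tom (id 5, d 1), Walt (id 11, d 1).
Iteration 2: rows with manager_id in {5,11} -> Grace (id 6, d 2), Mona (id 10, d 2), Liam (id 12, d 2).
Iteration 3: rows with manager_id in {6,10,12} -> Heidi (id 7, d 3), Bob (id 9, d 3), Vera (id 15, d 3).
Iteration 4: rows with manager_id in {7,9,15} -> Carol (id 14, d 4).
Iteration 5: no rows with manager_id in {14}; recursion stops.
d values: 0, 1, 1, 2, 2, 2, 3, 3, 3, 4; the maximum is 4.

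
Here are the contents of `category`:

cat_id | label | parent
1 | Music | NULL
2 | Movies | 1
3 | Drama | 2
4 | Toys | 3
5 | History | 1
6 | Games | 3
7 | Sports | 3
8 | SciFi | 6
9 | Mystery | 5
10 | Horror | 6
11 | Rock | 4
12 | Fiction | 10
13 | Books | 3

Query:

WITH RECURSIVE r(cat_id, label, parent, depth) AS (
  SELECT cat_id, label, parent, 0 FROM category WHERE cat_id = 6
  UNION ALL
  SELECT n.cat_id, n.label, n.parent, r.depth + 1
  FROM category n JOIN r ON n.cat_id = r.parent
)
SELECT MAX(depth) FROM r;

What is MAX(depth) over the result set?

3

Base: cat_id=6 (Games), parent=3, depth 0.
Iteration 1: join on cat_id=3 -> Drama (id 3, parent=2, depth 1).
Iteration 2: join on cat_id=2 -> Movies (id 2, parent=1, depth 2).
Iteration 3: join on cat_id=1 -> Music (id 1, parent=NULL, depth 3).
Iteration 4: parent is NULL; no match; recursion stops.
depth values: 0, 1, 2, 3; the maximum is 3.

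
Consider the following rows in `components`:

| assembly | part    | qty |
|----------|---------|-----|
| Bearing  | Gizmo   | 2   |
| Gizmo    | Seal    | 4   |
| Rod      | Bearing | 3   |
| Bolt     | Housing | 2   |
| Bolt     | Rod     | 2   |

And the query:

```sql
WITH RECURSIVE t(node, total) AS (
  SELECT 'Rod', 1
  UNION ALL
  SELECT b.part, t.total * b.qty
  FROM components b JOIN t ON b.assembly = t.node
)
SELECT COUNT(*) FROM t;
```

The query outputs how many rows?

Base: (Rod, total=1).
Iteration 1: components of {Rod} -> Bearing = 1*3 = 3.
Iteration 2: components of {Bearing} -> Gizmo = 3*2 = 6.
Iteration 3: components of {Gizmo} -> Seal = 6*4 = 24.
Iteration 4: no further components; recursion stops.
Total rows emitted: 4.

4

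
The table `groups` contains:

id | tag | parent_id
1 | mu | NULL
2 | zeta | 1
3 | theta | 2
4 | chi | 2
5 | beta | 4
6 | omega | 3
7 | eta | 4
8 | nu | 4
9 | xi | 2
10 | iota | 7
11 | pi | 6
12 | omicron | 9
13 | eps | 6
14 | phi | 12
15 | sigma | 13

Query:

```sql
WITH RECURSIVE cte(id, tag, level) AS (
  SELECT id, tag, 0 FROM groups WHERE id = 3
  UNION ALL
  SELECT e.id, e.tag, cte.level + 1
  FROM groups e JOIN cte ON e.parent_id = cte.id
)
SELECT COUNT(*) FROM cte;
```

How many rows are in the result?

Base: id=3 (theta) at level 0.
Iteration 1: rows with parent_id in {3} -> omega (id 6, level 1).
Iteration 2: rows with parent_id in {6} -> pi (id 11, level 2), eps (id 13, level 2).
Iteration 3: rows with parent_id in {11,13} -> sigma (id 15, level 3).
Iteration 4: no rows with parent_id in {15}; recursion stops.
Total rows emitted: 5.

5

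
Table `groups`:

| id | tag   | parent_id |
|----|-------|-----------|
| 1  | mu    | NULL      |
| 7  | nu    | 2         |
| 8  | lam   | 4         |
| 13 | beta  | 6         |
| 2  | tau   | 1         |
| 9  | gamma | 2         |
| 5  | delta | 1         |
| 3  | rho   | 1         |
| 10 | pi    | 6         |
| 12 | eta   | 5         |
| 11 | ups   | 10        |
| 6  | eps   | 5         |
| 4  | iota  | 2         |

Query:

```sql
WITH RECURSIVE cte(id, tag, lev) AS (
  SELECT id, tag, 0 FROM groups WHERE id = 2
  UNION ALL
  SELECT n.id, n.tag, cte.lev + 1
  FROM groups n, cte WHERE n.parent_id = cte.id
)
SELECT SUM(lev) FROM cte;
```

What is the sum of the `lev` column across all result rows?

Base: id=2 (tau) at lev 0.
Iteration 1: rows with parent_id in {2} -> iota (id 4, lev 1), nu (id 7, lev 1), gamma (id 9, lev 1).
Iteration 2: rows with parent_id in {4,7,9} -> lam (id 8, lev 2).
Iteration 3: no rows with parent_id in {8}; recursion stops.
SUM(lev) = 0 + 1 + 1 + 1 + 2 = 5.

5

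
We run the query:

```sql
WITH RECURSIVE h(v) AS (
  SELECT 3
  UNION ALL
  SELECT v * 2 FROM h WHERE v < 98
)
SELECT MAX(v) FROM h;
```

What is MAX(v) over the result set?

Base: v=3.
Iteration 1: 3 < 98 holds -> v = 3 * 2 = 6.
Iteration 2: 6 < 98 holds -> v = 6 * 2 = 12.
Iteration 3: 12 < 98 holds -> v = 12 * 2 = 24.
Iteration 4: 24 < 98 holds -> v = 24 * 2 = 48.
Iteration 5: 48 < 98 holds -> v = 48 * 2 = 96.
Iteration 6: 96 < 98 holds -> v = 96 * 2 = 192.
Iteration 7: 192 < 98 fails; recursion stops.
v values: 3, 6, 12, 24, 48, 96, 192; the maximum is 192.

192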